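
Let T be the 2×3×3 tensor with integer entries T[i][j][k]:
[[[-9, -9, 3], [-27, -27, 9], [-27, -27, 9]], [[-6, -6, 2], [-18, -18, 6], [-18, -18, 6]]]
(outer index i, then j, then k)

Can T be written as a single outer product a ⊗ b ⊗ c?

The mode-1 fibre T[:,0,0] = [-9, -6] gives a = [3, 2] (primitive direction); the mode-2 fibre T[0,:,0] = [-9, -27, -27] gives b = [1, 3, 3]; then c[k] = T[0,0,k] / (a[0]·b[0]) = [-9, -9, 3] / 3 = [-3, -3, 1].
Expanding [3, 2] ⊗ [1, 3, 3] ⊗ [-3, -3, 1] reproduces all 18 entries of T, so T = [3, 2] ⊗ [1, 3, 3] ⊗ [-3, -3, 1] and rank(T) ≤ 1.
Equivalently every frontal slice T[:,:,k] is c[k] times the rank-1 matrix [3, 2] ⊗ [1, 3, 3]. So T has rank 1 (it is nonzero).

Yes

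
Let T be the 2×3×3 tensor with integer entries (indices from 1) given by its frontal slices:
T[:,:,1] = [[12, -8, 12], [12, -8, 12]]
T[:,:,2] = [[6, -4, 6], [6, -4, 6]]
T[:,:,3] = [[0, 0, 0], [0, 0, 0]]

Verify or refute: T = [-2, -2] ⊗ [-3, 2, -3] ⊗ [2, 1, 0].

Yes

Reconstruct entrywise from the claimed factors. For example, T[1,2,1] = -8 and Σₗ aₗ[1]bₗ[2]cₗ[1] = (-2)·(2)·(2) = -8; checking all 18 entries, every one matches. The claim holds.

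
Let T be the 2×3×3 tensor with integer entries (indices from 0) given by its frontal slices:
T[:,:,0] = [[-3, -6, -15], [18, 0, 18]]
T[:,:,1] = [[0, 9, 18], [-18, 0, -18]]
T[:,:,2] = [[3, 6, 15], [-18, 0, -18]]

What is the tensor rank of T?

2

Lower bound: in the mode-1 unfolding of T (rows indexed by i, columns by (j,k)) the 2×2 minor on rows i ∈ {0, 1}, columns (j,k) ∈ {(0,0), (0,1)} is det [[-3, 0], [18, -18]] = 54 ≠ 0, so that unfolding has rank ≥ 2 and hence rank(T) ≥ 2 (CP rank is at least every unfolding rank, though it can be larger).
Upper bound: with S_k = T[:,:,k], the two rank-1 terms a₁b₁ᵀ, a₂b₂ᵀ are the rank-1 members of the pencil x·S₀ + y·S₁.
The 2×2 minor of x·S₀ + y·S₁ on rows {0,1}, columns {0,1} is 108·x² − 270·xy + 162·y² = 54·(2·x − 3·y)(x − y), vanishing at (x:y) = (3:2) and (1:1).
M₁ = 3·S₀ + 2·S₁ = [[-9, 0, -9], [18, 0, 18]] = (-9)·[1, -2][1, 0, 1]ᵀ and M₂ = S₀ + S₁ = [[-3, 3, 3], [0, 0, 0]] = (-3)·[1, 0][1, -1, -1]ᵀ, so take a₁ = [1, -2], b₁ = [1, 0, 1], a₂ = [1, 0], b₂ = [1, -1, -1].
Each slice is an integer combination of E₁ = a₁b₁ᵀ and E₂ = a₂b₂ᵀ: S₀ = −9·E₁ + 6·E₂, S₁ = 9·E₁ − 9·E₂, S₂ = 9·E₁ − 6·E₂; reading off coefficients, c₁ = [-9, 9, 9] and c₂ = [6, -9, -6].
Hence T = [1, -2] ⊗ [1, 0, 1] ⊗ [-9, 9, 9] + [1, 0] ⊗ [1, -1, -1] ⊗ [6, -9, -6], so rank(T) ≤ 2.
These bounds meet, so rank(T) = 2.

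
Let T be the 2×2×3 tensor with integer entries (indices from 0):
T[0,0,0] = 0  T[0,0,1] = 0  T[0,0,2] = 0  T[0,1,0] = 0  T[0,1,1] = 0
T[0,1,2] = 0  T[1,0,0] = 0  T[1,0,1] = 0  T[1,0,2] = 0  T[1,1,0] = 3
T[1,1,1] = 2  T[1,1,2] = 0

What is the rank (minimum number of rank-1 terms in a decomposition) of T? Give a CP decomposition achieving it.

rank(T) = 1

Lower bound: T ≠ 0 (e.g. T[1,1,0] = 3), so rank(T) ≥ 1.
Upper bound: if T = a (x) b (x) c then every fibre of T is a multiple of the corresponding factor, so read the factors off the fibres through the nonzero entry T[1,1,0] = 3.
The mode-1 fibre T[:,1,0] = [0, 3] gives a = (0, 1) (primitive direction); the mode-2 fibre T[1,:,0] = [0, 3] gives b = (0, 1); then c[k] = T[1,1,k] / (a[1]·b[1]) = [3, 2, 0] / 1 = (3, 2, 0).
Expanding (0, 1) (x) (0, 1) (x) (3, 2, 0) reproduces all 12 entries of T, so T = (0, 1) (x) (0, 1) (x) (3, 2, 0) and rank(T) ≤ 1.
These bounds meet, so rank(T) = 1.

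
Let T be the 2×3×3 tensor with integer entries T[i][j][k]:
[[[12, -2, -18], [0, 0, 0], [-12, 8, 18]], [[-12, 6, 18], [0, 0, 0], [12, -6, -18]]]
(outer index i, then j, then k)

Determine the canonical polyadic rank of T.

Lower bound: the mode-2 unfolding of T (rows indexed by j, columns by (i,k) = (0,0), (0,1), (0,2), (1,0), (1,1), (1,2)) is [[12, -2, -18, -12, 6, 18], [0, 0, 0, 0, 0, 0], [-12, 8, 18, 12, -6, -18]].
There the 2×2 minor on rows j ∈ {0, 2}, columns (i,k) ∈ {(0,0), (0,1)} is det [[12, -2], [-12, 8]] = 72 ≠ 0, so this unfolding has rank ≥ 2; CP rank is at least every unfolding rank, so rank(T) ≥ 2. (Unfolding ranks only ever bound the CP rank from below — rank(T) can be strictly larger than all of them — so the matching upper bound has to come from an explicit 2-term decomposition.)
Upper bound — finding two terms. Write S_k = T[:,:,k] for the frontal slices: S₀ = [[12, 0, -12], [-12, 0, 12]], S₁ = [[-2, 0, 8], [6, 0, -6]], S₂ = [[-18, 0, 18], [18, 0, -18]].
If T = a₁ ⊗ b₁ ⊗ c₁ + a₂ ⊗ b₂ ⊗ c₂ then each S_k = c₁[k]·a₁b₁ᵀ + c₂[k]·a₂b₂ᵀ. S₀ and S₁ are linearly independent, so a₁b₁ᵀ and a₂b₂ᵀ must span the same plane of matrices: they are the rank-1 matrices of the form x·S₀ + y·S₁.
The 2×2 minor of x·S₀ + y·S₁ on rows {0,1}, columns {0,2} is 72·xy − 36·y² = 36·(2·x − y)(y), vanishing at (x:y) = (1:2) and (1:0).
M₁ = S₀ + 2·S₁ = [[8, 0, 4], [0, 0, 0]] = 4·[1, 0][2, 0, 1]ᵀ and M₂ = S₀ = [[12, 0, -12], [-12, 0, 12]] = 12·[1, -1][1, 0, -1]ᵀ, so take a₁ = [1, 0], b₁ = [2, 0, 1], a₂ = [1, -1], b₂ = [1, 0, -1].
Each slice is an integer combination of E₁ = a₁b₁ᵀ and E₂ = a₂b₂ᵀ: S₀ = 12·E₂, S₁ = 2·E₁ − 6·E₂, S₂ = −18·E₂; reading off coefficients, c₁ = [0, 2, 0] and c₂ = [12, -6, -18].
Hence T = [1, 0] ⊗ [2, 0, 1] ⊗ [0, 2, 0] + [1, -1] ⊗ [1, 0, -1] ⊗ [12, -6, -18], so rank(T) ≤ 2.
These bounds meet, so rank(T) = 2.

2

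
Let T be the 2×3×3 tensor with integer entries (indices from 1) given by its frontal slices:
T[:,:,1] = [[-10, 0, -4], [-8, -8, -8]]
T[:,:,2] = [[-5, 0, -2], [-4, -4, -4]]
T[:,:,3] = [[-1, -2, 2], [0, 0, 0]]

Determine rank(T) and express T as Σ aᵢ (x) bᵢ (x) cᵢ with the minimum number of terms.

rank(T) = 3

Lower bound: the mode-2 unfolding of T (rows indexed by j, columns by (i,k) = (1,1), (1,2), (1,3), (2,1), (2,2), (2,3)) is [[-10, -5, -1, -8, -4, 0], [0, 0, -2, -8, -4, 0], [-4, -2, 2, -8, -4, 0]].
There the 3×3 minor on rows j ∈ {1, 2, 3}, columns (i,k) ∈ {(1,1), (1,3), (2,1)} is det [[-10, -1, -8], [0, -2, -8], [-4, 2, -8]] = -288 ≠ 0, so this unfolding has rank ≥ 3; CP rank is at least every unfolding rank, so rank(T) ≥ 3. (This is only a lower bound: in general the CP rank may exceed every unfolding rank, so we still need to exhibit 3 rank-1 terms summing to T.)
Upper bound: T is a sum of 3 rank-1 terms, T = [1, 0] (x) [1, -2, 1] (x) [-4, -2, 0] + [1, 0] (x) [1, 2, -2] (x) [-2, -1, -1] + [1, 2] (x) [1, 1, 1] (x) [-4, -2, 0] (written with every a and b primitive with positive leading entry and the scale carried by c; CP decompositions are not unique, and this one is verified by expanding entrywise), so rank(T) ≤ 3.
These bounds meet, so rank(T) = 3.
Check entry T[1,1,1] = -10: (1)·(1)·(-4) + (1)·(1)·(-2) + (1)·(1)·(-4) = -10.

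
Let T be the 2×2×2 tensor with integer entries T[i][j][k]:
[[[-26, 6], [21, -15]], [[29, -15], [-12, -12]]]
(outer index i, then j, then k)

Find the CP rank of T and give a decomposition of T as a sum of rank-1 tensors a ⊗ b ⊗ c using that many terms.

Lower bound: the mode-1 unfolding of T (rows indexed by i, columns by (j,k) = (0,0), (0,1), (1,0), (1,1)) is [[-26, 6, 21, -15], [29, -15, -12, -12]].
There the 2×2 minor on rows i ∈ {0, 1}, columns (j,k) ∈ {(0,0), (0,1)} is det [[-26, 6], [29, -15]] = 216 ≠ 0, so this unfolding has rank ≥ 2; CP rank is at least every unfolding rank, so rank(T) ≥ 2. (Unfolding ranks only ever bound the CP rank from below — rank(T) can be strictly larger than all of them — so the matching upper bound has to come from an explicit 2-term decomposition.)
Upper bound — finding two terms. Write S_k = T[:,:,k] for the frontal slices: S₀ = [[-26, 21], [29, -12]], S₁ = [[6, -15], [-15, -12]].
If T = a₁ ⊗ b₁ ⊗ c₁ + a₂ ⊗ b₂ ⊗ c₂ then each S_k = c₁[k]·a₁b₁ᵀ + c₂[k]·a₂b₂ᵀ. S₀ and S₁ are linearly independent, so a₁b₁ᵀ and a₂b₂ᵀ must span the same plane of matrices: they are the rank-1 matrices of the form x·S₀ + y·S₁.
det(x·S₀ + y·S₁) is −297·x² + 990·xy − 297·y² = (-99)·(x − 3·y)(3·x − y), vanishing at (x:y) = (3:1) and (1:3).
M₁ = 3·S₀ + S₁ = [[-72, 48], [72, -48]] = (-24)·[1, -1][3, -2]ᵀ and M₂ = S₀ + 3·S₁ = [[-8, -24], [-16, -48]] = (-8)·[1, 2][1, 3]ᵀ, so take a₁ = [1, -1], b₁ = [3, -2], a₂ = [1, 2], b₂ = [1, 3].
Each slice is an integer combination of E₁ = a₁b₁ᵀ and E₂ = a₂b₂ᵀ: S₀ = −9·E₁ + E₂, S₁ = 3·E₁ − 3·E₂; reading off coefficients, c₁ = [-9, 3] and c₂ = [1, -3].
Hence T = [1, -1] ⊗ [3, -2] ⊗ [-9, 3] + [1, 2] ⊗ [1, 3] ⊗ [1, -3], so rank(T) ≤ 2.
These bounds meet, so rank(T) = 2.

rank(T) = 2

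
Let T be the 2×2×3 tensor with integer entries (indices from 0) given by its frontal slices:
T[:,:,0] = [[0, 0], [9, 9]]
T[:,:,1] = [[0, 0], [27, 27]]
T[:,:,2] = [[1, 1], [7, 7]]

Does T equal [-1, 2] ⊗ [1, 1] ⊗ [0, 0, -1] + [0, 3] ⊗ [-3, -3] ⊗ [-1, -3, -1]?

Yes

Reconstruct entrywise from the claimed factors. For example, T[0,1,0] = 0 and Σₗ aₗ[0]bₗ[1]cₗ[0] = (-1)·(1)·(0) + (0)·(-3)·(-1) = 0; checking all 12 entries, every one matches. The claim holds.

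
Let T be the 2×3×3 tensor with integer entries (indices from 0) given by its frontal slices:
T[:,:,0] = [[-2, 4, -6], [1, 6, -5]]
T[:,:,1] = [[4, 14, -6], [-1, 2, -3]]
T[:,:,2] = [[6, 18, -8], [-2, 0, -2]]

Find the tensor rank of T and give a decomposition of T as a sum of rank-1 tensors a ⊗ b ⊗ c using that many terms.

Lower bound: the mode-3 unfolding of T (rows indexed by k, columns by (i,j) = (0,0), (0,1), (0,2), (1,0), (1,1), (1,2)) is [[-2, 4, -6, 1, 6, -5], [4, 14, -6, -1, 2, -3], [6, 18, -8, -2, 0, -2]].
There the 3×3 minor on rows k ∈ {0, 1, 2}, columns (i,j) ∈ {(0,0), (0,1), (0,2)} is det [[-2, 4, -6], [4, 14, -6], [6, 18, -8]] = 64 ≠ 0, so this unfolding has rank ≥ 3; CP rank is at least every unfolding rank, so rank(T) ≥ 3. (Flattening ranks never certify an upper bound on CP rank; for that we must actually write T with 3 rank-1 terms.)
Upper bound: T is a sum of 3 rank-1 terms, T = [1, 0] ⊗ [1, 1, 2] ⊗ [0, 2, 2] + [2, -1] ⊗ [1, 2, -1] ⊗ [-1, 1, 2] + [2, 1] ⊗ [0, 1, -1] ⊗ [4, 4, 4] (written with every a and b primitive with positive leading entry and the scale carried by c; CP decompositions are not unique, and this one is verified by expanding entrywise), so rank(T) ≤ 3.
These bounds meet, so rank(T) = 3.

rank(T) = 3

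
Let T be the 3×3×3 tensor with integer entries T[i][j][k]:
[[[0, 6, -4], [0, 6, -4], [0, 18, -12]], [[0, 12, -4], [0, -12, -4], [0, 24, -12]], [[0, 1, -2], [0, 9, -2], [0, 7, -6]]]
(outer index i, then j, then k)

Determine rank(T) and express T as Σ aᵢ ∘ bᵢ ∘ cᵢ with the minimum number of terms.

rank(T) = 2

Lower bound: the mode-3 unfolding of T (rows indexed by k, columns by (i,j) = (0,0), (0,1), (0,2), (1,0), (1,1), (1,2), (2,0), (2,1), (2,2)) is [[0, 0, 0, 0, 0, 0, 0, 0, 0], [6, 6, 18, 12, -12, 24, 1, 9, 7], [-4, -4, -12, -4, -4, -12, -2, -2, -6]].
There the 2×2 minor on rows k ∈ {1, 2}, columns (i,j) ∈ {(0,0), (1,0)} is det [[6, 12], [-4, -4]] = 24 ≠ 0, so this unfolding has rank ≥ 2; CP rank is at least every unfolding rank, so rank(T) ≥ 2. (Unfolding ranks only ever bound the CP rank from below — rank(T) can be strictly larger than all of them — so the matching upper bound has to come from an explicit 2-term decomposition.)
Upper bound — finding two terms. Write S_k = T[:,:,k] for the frontal slices: S₀ = [[0, 0, 0], [0, 0, 0], [0, 0, 0]], S₁ = [[6, 6, 18], [12, -12, 24], [1, 9, 7]], S₂ = [[-4, -4, -12], [-4, -4, -12], [-2, -2, -6]].
If T = a₁ ∘ b₁ ∘ c₁ + a₂ ∘ b₂ ∘ c₂ then each S_k = c₁[k]·a₁b₁ᵀ + c₂[k]·a₂b₂ᵀ. S₁ and S₂ are linearly independent, so a₁b₁ᵀ and a₂b₂ᵀ must span the same plane of matrices: they are the rank-1 matrices of the form x·S₁ + y·S₂.
The 2×2 minor of x·S₁ + y·S₂ on rows {0,1}, columns {0,1} is −144·x² + 96·xy = (-48)·(3·x − 2·y)(x), vanishing at (x:y) = (2:3) and (0:1).
M₁ = 2·S₁ + 3·S₂ = [[0, 0, 0], [12, -36, 12], [-4, 12, -4]] = 4·(0, 3, -1)(1, -3, 1)ᵀ and M₂ = S₂ = [[-4, -4, -12], [-4, -4, -12], [-2, -2, -6]] = (-2)·(2, 2, 1)(1, 1, 3)ᵀ, so take a₁ = (0, 3, -1), b₁ = (1, -3, 1), a₂ = (2, 2, 1), b₂ = (1, 1, 3).
Each slice is an integer combination of E₁ = a₁b₁ᵀ and E₂ = a₂b₂ᵀ: S₀ = 0, S₁ = 2·E₁ + 3·E₂, S₂ = −2·E₂; reading off coefficients, c₁ = (0, 2, 0) and c₂ = (0, 3, -2).
Hence T = (0, 3, -1) ∘ (1, -3, 1) ∘ (0, 2, 0) + (2, 2, 1) ∘ (1, 1, 3) ∘ (0, 3, -2), so rank(T) ≤ 2.
These bounds meet, so rank(T) = 2.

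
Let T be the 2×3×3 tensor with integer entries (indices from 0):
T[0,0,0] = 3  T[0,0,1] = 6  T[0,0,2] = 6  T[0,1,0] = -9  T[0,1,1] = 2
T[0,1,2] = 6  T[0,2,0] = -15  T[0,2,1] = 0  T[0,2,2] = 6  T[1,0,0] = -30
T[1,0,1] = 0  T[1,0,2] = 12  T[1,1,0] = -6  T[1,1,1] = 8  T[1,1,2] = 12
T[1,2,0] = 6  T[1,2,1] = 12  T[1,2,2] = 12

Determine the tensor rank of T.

Lower bound: the mode-1 unfolding of T (rows indexed by i, columns by (j,k) = (0,0), (0,1), (0,2), (1,0), (1,1), (1,2), (2,0), (2,1), (2,2)) is [[3, 6, 6, -9, 2, 6, -15, 0, 6], [-30, 0, 12, -6, 8, 12, 6, 12, 12]].
There the 2×2 minor on rows i ∈ {0, 1}, columns (j,k) ∈ {(0,0), (0,1)} is det [[3, 6], [-30, 0]] = 180 ≠ 0, so this unfolding has rank ≥ 2; CP rank is at least every unfolding rank, so rank(T) ≥ 2. (Flattening ranks never certify an upper bound on CP rank; for that we must actually write T with 2 rank-1 terms.)
Upper bound — finding two terms. Write S_k = T[:,:,k] for the frontal slices: S₀ = [[3, -9, -15], [-30, -6, 6]], S₁ = [[6, 2, 0], [0, 8, 12]], S₂ = [[6, 6, 6], [12, 12, 12]].
If T = a₁ ⊗ b₁ ⊗ c₁ + a₂ ⊗ b₂ ⊗ c₂ then each S_k = c₁[k]·a₁b₁ᵀ + c₂[k]·a₂b₂ᵀ. S₀ and S₁ are linearly independent, so a₁b₁ᵀ and a₂b₂ᵀ must span the same plane of matrices: they are the rank-1 matrices of the form x·S₀ + y·S₁.
The 2×2 minor of x·S₀ + y·S₁ on rows {0,1}, columns {0,1} is −288·x² + 48·xy + 48·y² = (-48)·(2·x − y)(3·x + y), vanishing at (x:y) = (1:2) and (1:-3).
M₁ = S₀ + 2·S₁ = [[15, -5, -15], [-30, 10, 30]] = 5·[1, -2][3, -1, -3]ᵀ and M₂ = S₀ − 3·S₁ = [[-15, -15, -15], [-30, -30, -30]] = (-15)·[1, 2][1, 1, 1]ᵀ, so take a₁ = [1, -2], b₁ = [3, -1, -3], a₂ = [1, 2], b₂ = [1, 1, 1].
Each slice is an integer combination of E₁ = a₁b₁ᵀ and E₂ = a₂b₂ᵀ: S₀ = 3·E₁ − 6·E₂, S₁ = E₁ + 3·E₂, S₂ = 6·E₂; reading off coefficients, c₁ = [3, 1, 0] and c₂ = [-6, 3, 6].
Hence T = [1, -2] ⊗ [3, -1, -3] ⊗ [3, 1, 0] + [1, 2] ⊗ [1, 1, 1] ⊗ [-6, 3, 6], so rank(T) ≤ 2.
These bounds meet, so rank(T) = 2.

2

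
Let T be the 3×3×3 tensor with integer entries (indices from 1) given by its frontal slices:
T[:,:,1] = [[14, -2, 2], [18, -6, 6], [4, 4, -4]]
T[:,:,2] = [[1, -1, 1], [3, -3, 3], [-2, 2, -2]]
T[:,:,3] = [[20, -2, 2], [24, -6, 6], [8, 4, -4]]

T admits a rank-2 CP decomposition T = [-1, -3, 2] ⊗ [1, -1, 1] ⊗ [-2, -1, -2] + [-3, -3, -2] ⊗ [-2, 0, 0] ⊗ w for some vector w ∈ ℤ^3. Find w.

Subtract the known terms from T to get the rank-1 residual R = [-3, -3, -2] ⊗ [-2, 0, 0] ⊗ w, so R[i,j,k] = a[i]·b[j]·w[k]. Pick indices with nonzero a[1]·b[1] = (-3)·(-2) = 6. Only the fibre through (1,1,·) is needed: R[1,1,:] = T[1,1,:] − Σₗ aₗ[1]bₗ[1]cₗ = [14, 1, 20] − (-1)·(1)·[-2, -1, -2] = [12, 0, 18]. Then w[k] = R[1,1,k] / 6 for each k, giving w = [12, 0, 18] / 6 = [2, 0, 3].

w = [2, 0, 3]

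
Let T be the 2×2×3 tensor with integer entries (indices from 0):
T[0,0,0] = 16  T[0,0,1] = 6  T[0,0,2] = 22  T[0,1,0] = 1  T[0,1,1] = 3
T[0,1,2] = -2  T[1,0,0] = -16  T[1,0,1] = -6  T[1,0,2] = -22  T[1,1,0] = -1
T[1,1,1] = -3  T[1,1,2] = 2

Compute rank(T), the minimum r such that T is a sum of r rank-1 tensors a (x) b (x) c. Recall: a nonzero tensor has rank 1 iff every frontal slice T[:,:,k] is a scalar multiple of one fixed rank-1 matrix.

Lower bound: the mode-3 unfolding of T (rows indexed by k, columns by (i,j) = (0,0), (0,1), (1,0), (1,1)) is [[16, 1, -16, -1], [6, 3, -6, -3], [22, -2, -22, 2]].
There the 2×2 minor on rows k ∈ {0, 1}, columns (i,j) ∈ {(0,0), (0,1)} is det [[16, 1], [6, 3]] = 42 ≠ 0, so this unfolding has rank ≥ 2; CP rank is at least every unfolding rank, so rank(T) ≥ 2. (Flattening ranks never certify an upper bound on CP rank; for that we must actually write T with 2 rank-1 terms.)
Upper bound — finding two terms. Every mode-1 slice of T is a multiple of one matrix: T[i,:,:] = a[i]·M with a = [1, -1] and M = [[16, 6, 22], [1, 3, -2]] (rows indexed by j, columns by k). So it suffices to write M as a sum of two rank-1 matrices.
Splitting M by its rows (j = 0, 1), M = [1, 0][16, 6, 22]ᵀ + [0, 1][1, 3, -2]ᵀ.
Hence T = [1, -1] (x) [1, 0] (x) [16, 6, 22] + [1, -1] (x) [0, 1] (x) [1, 3, -2], so rank(T) ≤ 2.
These bounds meet, so rank(T) = 2.

2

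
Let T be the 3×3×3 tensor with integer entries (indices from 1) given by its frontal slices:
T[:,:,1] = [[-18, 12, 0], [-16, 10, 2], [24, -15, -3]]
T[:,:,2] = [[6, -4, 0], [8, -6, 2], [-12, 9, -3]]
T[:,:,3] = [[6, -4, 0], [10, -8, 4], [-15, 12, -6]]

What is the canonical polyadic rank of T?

Lower bound: the mode-3 unfolding of T (rows indexed by k, columns by (i,j) = (1,1), (1,2), (1,3), (2,1), (2,2), (2,3), (3,1), (3,2), (3,3)) is [[-18, 12, 0, -16, 10, 2, 24, -15, -3], [6, -4, 0, 8, -6, 2, -12, 9, -3], [6, -4, 0, 10, -8, 4, -15, 12, -6]].
There the 2×2 minor on rows k ∈ {1, 2}, columns (i,j) ∈ {(1,1), (2,1)} is det [[-18, -16], [6, 8]] = -48 ≠ 0, so this unfolding has rank ≥ 2; CP rank is at least every unfolding rank, so rank(T) ≥ 2. (Flattening ranks never certify an upper bound on CP rank; for that we must actually write T with 2 rank-1 terms.)
Upper bound — finding two terms. Write S_k = T[:,:,k] for the frontal slices: S₁ = [[-18, 12, 0], [-16, 10, 2], [24, -15, -3]], S₂ = [[6, -4, 0], [8, -6, 2], [-12, 9, -3]], S₃ = [[6, -4, 0], [10, -8, 4], [-15, 12, -6]].
If T = a₁ ⊗ b₁ ⊗ c₁ + a₂ ⊗ b₂ ⊗ c₂ then each S_k = c₁[k]·a₁b₁ᵀ + c₂[k]·a₂b₂ᵀ. S₁ and S₂ are linearly independent, so a₁b₁ᵀ and a₂b₂ᵀ must span the same plane of matrices: they are the rank-1 matrices of the form x·S₁ + y·S₂.
The 2×2 minor of x·S₁ + y·S₂ on rows {1,2}, columns {1,2} is 12·x² + 8·xy − 4·y² = 4·(3·x − y)(x + y), vanishing at (x:y) = (1:3) and (1:-1).
M₁ = S₁ + 3·S₂ = [[0, 0, 0], [8, -8, 8], [-12, 12, -12]] = 4·[0, 2, -3][1, -1, 1]ᵀ and M₂ = S₁ − S₂ = [[-24, 16, 0], [-24, 16, 0], [36, -24, 0]] = (-4)·[2, 2, -3][3, -2, 0]ᵀ, so take a₁ = [0, 2, -3], b₁ = [1, -1, 1], a₂ = [2, 2, -3], b₂ = [3, -2, 0].
Each slice is an integer combination of E₁ = a₁b₁ᵀ and E₂ = a₂b₂ᵀ: S₁ = E₁ − 3·E₂, S₂ = E₁ + E₂, S₃ = 2·E₁ + E₂; reading off coefficients, c₁ = [1, 1, 2] and c₂ = [-3, 1, 1].
Hence T = [0, 2, -3] ⊗ [1, -1, 1] ⊗ [1, 1, 2] + [2, 2, -3] ⊗ [3, -2, 0] ⊗ [-3, 1, 1], so rank(T) ≤ 2.
These bounds meet, so rank(T) = 2.
Check entry T[1,1,1] = -18: (0)·(1)·(1) + (2)·(3)·(-3) = -18.

2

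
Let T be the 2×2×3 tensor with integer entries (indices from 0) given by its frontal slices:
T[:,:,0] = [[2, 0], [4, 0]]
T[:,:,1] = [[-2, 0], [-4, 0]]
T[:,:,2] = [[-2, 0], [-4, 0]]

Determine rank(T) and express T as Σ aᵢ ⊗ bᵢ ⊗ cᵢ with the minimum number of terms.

Lower bound: T ≠ 0 (e.g. T[0,0,0] = 2), so rank(T) ≥ 1.
Upper bound: if T = a ⊗ b ⊗ c then every fibre of T is a multiple of the corresponding factor, so read the factors off the fibres through the nonzero entry T[0,0,0] = 2.
The mode-1 fibre T[:,0,0] = [2, 4] gives a = [1, 2] (primitive direction); the mode-2 fibre T[0,:,0] = [2, 0] gives b = [1, 0]; then c[k] = T[0,0,k] / (a[0]·b[0]) = [2, -2, -2] / 1 = [2, -2, -2].
Expanding [1, 2] ⊗ [1, 0] ⊗ [2, -2, -2] reproduces all 12 entries of T, so T = [1, 2] ⊗ [1, 0] ⊗ [2, -2, -2] and rank(T) ≤ 1.
These bounds meet, so rank(T) = 1.

rank(T) = 1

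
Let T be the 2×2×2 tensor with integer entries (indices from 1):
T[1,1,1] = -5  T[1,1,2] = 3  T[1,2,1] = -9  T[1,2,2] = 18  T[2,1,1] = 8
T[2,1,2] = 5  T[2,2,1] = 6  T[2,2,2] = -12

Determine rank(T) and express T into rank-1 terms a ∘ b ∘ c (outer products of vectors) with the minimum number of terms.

rank(T) = 2

Lower bound: in the mode-3 unfolding of T (rows indexed by k, columns by (i,j)) the 2×2 minor on rows k ∈ {1, 2}, columns (i,j) ∈ {(1,1), (1,2)} is det [[-5, -9], [3, 18]] = -63 ≠ 0, so that unfolding has rank ≥ 2 and hence rank(T) ≥ 2 (CP rank is at least every unfolding rank, though it can be larger).
Upper bound: with S_k = T[:,:,k], the two rank-1 terms a₁b₁ᵀ, a₂b₂ᵀ are the rank-1 members of the pencil x·S₁ + y·S₂.
det(x·S₁ + y·S₂) is 42·x² − 21·xy − 126·y² = 21·(2·x + 3·y)(x − 2·y), vanishing at (x:y) = (3:-2) and (2:1).
M₁ = 3·S₁ − 2·S₂ = [[-21, -63], [14, 42]] = (-7)·[3, -2][1, 3]ᵀ and M₂ = 2·S₁ + S₂ = [[-7, 0], [21, 0]] = (-7)·[1, -3][1, 0]ᵀ, so take a₁ = [3, -2], b₁ = [1, 3], a₂ = [1, -3], b₂ = [1, 0].
Each slice is an integer combination of E₁ = a₁b₁ᵀ and E₂ = a₂b₂ᵀ: S₁ = −E₁ − 2·E₂, S₂ = 2·E₁ − 3·E₂; reading off coefficients, c₁ = [-1, 2] and c₂ = [-2, -3].
Hence T = [3, -2] ∘ [1, 3] ∘ [-1, 2] + [1, -3] ∘ [1, 0] ∘ [-2, -3], so rank(T) ≤ 2.
These bounds meet, so rank(T) = 2.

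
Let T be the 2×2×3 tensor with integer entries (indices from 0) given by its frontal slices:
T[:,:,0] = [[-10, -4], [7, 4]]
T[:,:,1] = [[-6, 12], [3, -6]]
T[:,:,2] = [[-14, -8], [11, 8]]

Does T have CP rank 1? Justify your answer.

No

The mode-3 unfolding of T (rows indexed by k, columns by (i,j) = (0,0), (0,1), (1,0), (1,1)) is [[-10, -4, 7, 4], [-6, 12, 3, -6], [-14, -8, 11, 8]].
There the 3×3 minor on rows k ∈ {0, 1, 2}, columns (i,j) ∈ {(0,0), (0,1), (1,0)} is det [[-10, -4, 7], [-6, 12, 3], [-14, -8, 11]] = -144 ≠ 0, so this unfolding has rank ≥ 3; CP rank is at least every unfolding rank, so rank(T) ≥ 3.
In particular rank(T) ≥ 3 > 1, so T is not rank-1.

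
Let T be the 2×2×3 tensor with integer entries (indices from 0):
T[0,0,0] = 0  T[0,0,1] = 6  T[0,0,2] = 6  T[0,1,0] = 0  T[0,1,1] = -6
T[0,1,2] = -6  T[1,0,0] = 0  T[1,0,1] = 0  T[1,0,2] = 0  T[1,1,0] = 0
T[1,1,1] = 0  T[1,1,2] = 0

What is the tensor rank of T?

1

Lower bound: T ≠ 0 (e.g. T[0,0,1] = 6), so rank(T) ≥ 1.
Upper bound: if T = a ⊗ b ⊗ c then every fibre of T is a multiple of the corresponding factor, so read the factors off the fibres through the nonzero entry T[0,0,1] = 6.
The mode-1 fibre T[:,0,1] = [6, 0] gives a = [1, 0] (primitive direction); the mode-2 fibre T[0,:,1] = [6, -6] gives b = [1, -1]; then c[k] = T[0,0,k] / (a[0]·b[0]) = [0, 6, 6] / 1 = [0, 6, 6].
Expanding [1, 0] ⊗ [1, -1] ⊗ [0, 6, 6] reproduces all 12 entries of T, so T = [1, 0] ⊗ [1, -1] ⊗ [0, 6, 6] and rank(T) ≤ 1.
These bounds meet, so rank(T) = 1.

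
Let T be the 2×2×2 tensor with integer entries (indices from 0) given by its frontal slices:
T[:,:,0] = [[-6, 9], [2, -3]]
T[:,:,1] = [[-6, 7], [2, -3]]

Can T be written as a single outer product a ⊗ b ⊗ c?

No

The mode-1 unfolding of T (rows indexed by i, columns by (j,k) = (0,0), (0,1), (1,0), (1,1)) is [[-6, -6, 9, 7], [2, 2, -3, -3]].
There the 2×2 minor on rows i ∈ {0, 1}, columns (j,k) ∈ {(0,0), (1,1)} is det [[-6, 7], [2, -3]] = 4 ≠ 0, so this unfolding has rank ≥ 2; CP rank is at least every unfolding rank, so rank(T) ≥ 2.
In particular rank(T) ≥ 2 > 1, so T is not rank-1.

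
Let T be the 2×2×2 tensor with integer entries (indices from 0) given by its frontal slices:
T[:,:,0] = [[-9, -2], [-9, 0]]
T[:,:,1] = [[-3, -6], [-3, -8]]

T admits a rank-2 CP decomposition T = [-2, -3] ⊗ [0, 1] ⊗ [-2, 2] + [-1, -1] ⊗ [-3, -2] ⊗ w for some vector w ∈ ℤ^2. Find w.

Subtract the known terms from T to get the rank-1 residual R = [-1, -1] ⊗ [-3, -2] ⊗ w, so R[i,j,k] = a[i]·b[j]·w[k]. Pick indices with nonzero a[0]·b[0] = (-1)·(-3) = 3. Only the fibre through (0,0,·) is needed: R[0,0,:] = T[0,0,:] − Σₗ aₗ[0]bₗ[0]cₗ = [-9, -3] − (-2)·(0)·[-2, 2] = [-9, -3]. Then w[k] = R[0,0,k] / 3 for each k, giving w = [-9, -3] / 3 = [-3, -1].

w = [-3, -1]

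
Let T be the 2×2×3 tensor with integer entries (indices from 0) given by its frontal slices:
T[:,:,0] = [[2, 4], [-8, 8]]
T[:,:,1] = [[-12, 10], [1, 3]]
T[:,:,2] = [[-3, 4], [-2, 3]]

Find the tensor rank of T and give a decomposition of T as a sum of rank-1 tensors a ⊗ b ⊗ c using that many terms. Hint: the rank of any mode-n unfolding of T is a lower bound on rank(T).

rank(T) = 3

Lower bound: the mode-3 unfolding of T (rows indexed by k, columns by (i,j) = (0,0), (0,1), (1,0), (1,1)) is [[2, 4, -8, 8], [-12, 10, 1, 3], [-3, 4, -2, 3]].
There the 3×3 minor on rows k ∈ {0, 1, 2}, columns (i,j) ∈ {(0,0), (0,1), (1,0)} is det [[2, 4, -8], [-12, 10, 1], [-3, 4, -2]] = -12 ≠ 0, so this unfolding has rank ≥ 3; CP rank is at least every unfolding rank, so rank(T) ≥ 3. (This is only a lower bound: in general the CP rank may exceed every unfolding rank, so we still need to exhibit 3 rank-1 terms summing to T.)
Upper bound: T is a sum of 3 rank-1 terms, T = [1, 1] ⊗ [1, -2] ⊗ [-2, -2, -1] + [2, -1] ⊗ [2, -1] ⊗ [2, -2, 0] + [2, 1] ⊗ [1, -1] ⊗ [-2, -1, -1] (one valid choice — decompositions are not unique — normalised so each a, b is primitive with positive first nonzero entry; check it by expanding all entries), so rank(T) ≤ 3.
These bounds meet, so rank(T) = 3.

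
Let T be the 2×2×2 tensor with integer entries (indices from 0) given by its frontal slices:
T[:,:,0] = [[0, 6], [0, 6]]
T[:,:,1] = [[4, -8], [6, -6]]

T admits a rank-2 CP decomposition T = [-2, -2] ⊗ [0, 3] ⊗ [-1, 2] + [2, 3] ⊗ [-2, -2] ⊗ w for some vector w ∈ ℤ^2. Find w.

w = [0, -1]

Subtract the known terms from T to get the rank-1 residual R = [2, 3] ⊗ [-2, -2] ⊗ w, so R[i,j,k] = a[i]·b[j]·w[k]. Pick indices with nonzero a[0]·b[0] = (2)·(-2) = -4. Only the fibre through (0,0,·) is needed: R[0,0,:] = T[0,0,:] − Σₗ aₗ[0]bₗ[0]cₗ = [0, 4] − (-2)·(0)·[-1, 2] = [0, 4]. Then w[k] = R[0,0,k] / -4 for each k, giving w = [0, 4] / -4 = [0, -1].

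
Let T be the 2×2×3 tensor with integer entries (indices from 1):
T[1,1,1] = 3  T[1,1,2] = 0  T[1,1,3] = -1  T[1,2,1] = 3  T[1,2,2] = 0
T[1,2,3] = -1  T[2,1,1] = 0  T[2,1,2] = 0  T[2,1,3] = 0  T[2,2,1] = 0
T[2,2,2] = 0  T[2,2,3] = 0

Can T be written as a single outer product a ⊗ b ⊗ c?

Yes

If T = a ⊗ b ⊗ c then every fibre of T is a multiple of the corresponding factor, so read the factors off the fibres through the nonzero entry T[1,1,1] = 3.
The mode-1 fibre T[:,1,1] = [3, 0] gives a = [1, 0] (primitive direction); the mode-2 fibre T[1,:,1] = [3, 3] gives b = [1, 1]; then c[k] = T[1,1,k] / (a[1]·b[1]) = [3, 0, -1] / 1 = [3, 0, -1].
Expanding [1, 0] ⊗ [1, 1] ⊗ [3, 0, -1] reproduces all 12 entries of T, so T = [1, 0] ⊗ [1, 1] ⊗ [3, 0, -1] and rank(T) ≤ 1.
Equivalently every frontal slice T[:,:,k] is c[k] times the rank-1 matrix [1, 0] ⊗ [1, 1]. So T has rank 1 (it is nonzero).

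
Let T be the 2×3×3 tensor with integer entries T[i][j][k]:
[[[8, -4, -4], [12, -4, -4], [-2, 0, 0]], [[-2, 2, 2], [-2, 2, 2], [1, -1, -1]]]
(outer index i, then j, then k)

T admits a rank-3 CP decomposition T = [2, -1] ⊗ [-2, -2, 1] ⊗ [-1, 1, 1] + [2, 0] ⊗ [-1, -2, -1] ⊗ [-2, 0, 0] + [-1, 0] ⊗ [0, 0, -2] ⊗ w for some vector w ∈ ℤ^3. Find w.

w = [-2, -1, -1]

Subtract the known terms from T to get the rank-1 residual R = [-1, 0] ⊗ [0, 0, -2] ⊗ w, so R[i,j,k] = a[i]·b[j]·w[k]. Pick indices with nonzero a[0]·b[2] = (-1)·(-2) = 2. Only the fibre through (0,2,·) is needed: R[0,2,:] = T[0,2,:] − Σₗ aₗ[0]bₗ[2]cₗ = [-2, 0, 0] − (2)·(1)·[-1, 1, 1] − (2)·(-1)·[-2, 0, 0] = [-4, -2, -2]. Then w[k] = R[0,2,k] / 2 for each k, giving w = [-4, -2, -2] / 2 = [-2, -1, -1].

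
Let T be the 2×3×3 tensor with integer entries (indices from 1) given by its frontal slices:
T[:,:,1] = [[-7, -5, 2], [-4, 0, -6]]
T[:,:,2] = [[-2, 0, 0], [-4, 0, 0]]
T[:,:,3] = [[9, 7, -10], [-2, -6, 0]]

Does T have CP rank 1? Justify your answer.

The mode-2 unfolding of T (rows indexed by j, columns by (i,k) = (1,1), (1,2), (1,3), (2,1), (2,2), (2,3)) is [[-7, -2, 9, -4, -4, -2], [-5, 0, 7, 0, 0, -6], [2, 0, -10, -6, 0, 0]].
There the 3×3 minor on rows j ∈ {1, 2, 3}, columns (i,k) ∈ {(1,1), (1,2), (1,3)} is det [[-7, -2, 9], [-5, 0, 7], [2, 0, -10]] = 72 ≠ 0, so this unfolding has rank ≥ 3; CP rank is at least every unfolding rank, so rank(T) ≥ 3.
In particular rank(T) ≥ 3 > 1, so T is not rank-1.

No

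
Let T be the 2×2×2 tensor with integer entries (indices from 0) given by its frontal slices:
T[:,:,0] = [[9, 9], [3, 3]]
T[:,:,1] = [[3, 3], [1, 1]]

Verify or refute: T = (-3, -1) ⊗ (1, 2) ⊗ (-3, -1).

No

Reconstruct entry (0,1,0) from the claimed factors: Σₗ aₗ[0]bₗ[1]cₗ[0] = (-3)·(2)·(-3) = 18, but T[0,1,0] = 9. The claim is false.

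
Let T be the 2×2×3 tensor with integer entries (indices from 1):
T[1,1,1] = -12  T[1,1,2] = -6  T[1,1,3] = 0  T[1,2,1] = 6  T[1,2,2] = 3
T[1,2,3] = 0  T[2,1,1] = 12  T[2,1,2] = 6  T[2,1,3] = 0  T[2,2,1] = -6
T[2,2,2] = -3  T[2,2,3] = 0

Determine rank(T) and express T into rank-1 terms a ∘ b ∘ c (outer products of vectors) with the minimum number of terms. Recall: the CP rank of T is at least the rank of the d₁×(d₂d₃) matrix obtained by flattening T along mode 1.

Lower bound: T ≠ 0 (e.g. T[1,1,1] = -12), so rank(T) ≥ 1.
Upper bound: if T = a ∘ b ∘ c then every fibre of T is a multiple of the corresponding factor, so read the factors off the fibres through the nonzero entry T[1,1,1] = -12.
The mode-1 fibre T[:,1,1] = [-12, 12] gives a = (1, -1) (primitive direction); the mode-2 fibre T[1,:,1] = [-12, 6] gives b = (2, -1); then c[k] = T[1,1,k] / (a[1]·b[1]) = [-12, -6, 0] / 2 = (-6, -3, 0).
Expanding (1, -1) ∘ (2, -1) ∘ (-6, -3, 0) reproduces all 12 entries of T, so T = (1, -1) ∘ (2, -1) ∘ (-6, -3, 0) and rank(T) ≤ 1.
These bounds meet, so rank(T) = 1.
Check entry T[1,2,3] = 0: (1)·(-1)·(0) = 0.

rank(T) = 1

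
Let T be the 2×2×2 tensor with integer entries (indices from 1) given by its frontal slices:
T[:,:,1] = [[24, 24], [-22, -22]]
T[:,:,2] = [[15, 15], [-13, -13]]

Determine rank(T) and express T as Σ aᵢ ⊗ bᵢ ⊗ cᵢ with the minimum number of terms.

Lower bound: the mode-1 unfolding of T (rows indexed by i, columns by (j,k) = (1,1), (1,2), (2,1), (2,2)) is [[24, 15, 24, 15], [-22, -13, -22, -13]].
There the 2×2 minor on rows i ∈ {1, 2}, columns (j,k) ∈ {(1,1), (1,2)} is det [[24, 15], [-22, -13]] = 18 ≠ 0, so this unfolding has rank ≥ 2; CP rank is at least every unfolding rank, so rank(T) ≥ 2. (Flattening ranks never certify an upper bound on CP rank; for that we must actually write T with 2 rank-1 terms.)
Upper bound — finding two terms. Every mode-2 slice of T is a multiple of one matrix: T[:,j,:] = b[j]·M with b = [1, 1] and M = [[24, 15], [-22, -13]] (rows indexed by i, columns by k). So it suffices to write M as a sum of two rank-1 matrices.
Splitting M by its rows (i = 1, 2), M = [1, 0][24, 15]ᵀ + [0, 1][-22, -13]ᵀ.
Hence T = [1, 0] ⊗ [1, 1] ⊗ [24, 15] + [0, 1] ⊗ [1, 1] ⊗ [-22, -13], so rank(T) ≤ 2.
These bounds meet, so rank(T) = 2.

rank(T) = 2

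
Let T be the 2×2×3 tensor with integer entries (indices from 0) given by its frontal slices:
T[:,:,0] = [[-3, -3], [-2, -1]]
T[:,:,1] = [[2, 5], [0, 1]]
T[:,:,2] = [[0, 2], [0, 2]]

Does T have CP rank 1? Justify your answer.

No

The mode-3 unfolding of T (rows indexed by k, columns by (i,j) = (0,0), (0,1), (1,0), (1,1)) is [[-3, -3, -2, -1], [2, 5, 0, 1], [0, 2, 0, 2]].
There the 3×3 minor on rows k ∈ {0, 1, 2}, columns (i,j) ∈ {(0,0), (0,1), (1,0)} is det [[-3, -3, -2], [2, 5, 0], [0, 2, 0]] = -8 ≠ 0, so this unfolding has rank ≥ 3; CP rank is at least every unfolding rank, so rank(T) ≥ 3.
In particular rank(T) ≥ 3 > 1, so T is not rank-1.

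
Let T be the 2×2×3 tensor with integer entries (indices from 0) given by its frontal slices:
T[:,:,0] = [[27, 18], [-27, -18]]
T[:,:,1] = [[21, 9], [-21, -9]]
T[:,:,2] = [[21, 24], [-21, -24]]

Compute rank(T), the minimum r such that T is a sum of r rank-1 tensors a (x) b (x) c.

Lower bound: in the mode-3 unfolding of T (rows indexed by k, columns by (i,j)) the 2×2 minor on rows k ∈ {0, 1}, columns (i,j) ∈ {(0,0), (0,1)} is det [[27, 18], [21, 9]] = -135 ≠ 0, so that unfolding has rank ≥ 2 and hence rank(T) ≥ 2 (CP rank is at least every unfolding rank, though it can be larger).
Upper bound: T[i,:,:] = a[i]·M for every slice, with a = [1, -1] and M = [[27, 21, 21], [18, 9, 24]] (rows j, columns k).
Splitting M by its rows (j = 0, 1), M = [1, 0][27, 21, 21]ᵀ + [0, 1][18, 9, 24]ᵀ.
Hence T = [1, -1] (x) [1, 0] (x) [27, 21, 21] + [1, -1] (x) [0, 1] (x) [18, 9, 24], so rank(T) ≤ 2.
These bounds meet, so rank(T) = 2.

2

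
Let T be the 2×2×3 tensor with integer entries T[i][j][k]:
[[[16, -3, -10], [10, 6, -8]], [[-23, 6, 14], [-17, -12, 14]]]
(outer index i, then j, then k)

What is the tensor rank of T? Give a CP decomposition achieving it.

rank(T) = 2

Lower bound: the mode-1 unfolding of T (rows indexed by i, columns by (j,k) = (0,0), (0,1), (0,2), (1,0), (1,1), (1,2)) is [[16, -3, -10, 10, 6, -8], [-23, 6, 14, -17, -12, 14]].
There the 2×2 minor on rows i ∈ {0, 1}, columns (j,k) ∈ {(0,0), (0,1)} is det [[16, -3], [-23, 6]] = 27 ≠ 0, so this unfolding has rank ≥ 2; CP rank is at least every unfolding rank, so rank(T) ≥ 2. (Unfolding ranks only ever bound the CP rank from below — rank(T) can be strictly larger than all of them — so the matching upper bound has to come from an explicit 2-term decomposition.)
Upper bound — finding two terms. Write S_k = T[:,:,k] for the frontal slices: S₀ = [[16, 10], [-23, -17]], S₁ = [[-3, 6], [6, -12]], S₂ = [[-10, -8], [14, 14]].
If T = a₁ ⊗ b₁ ⊗ c₁ + a₂ ⊗ b₂ ⊗ c₂ then each S_k = c₁[k]·a₁b₁ᵀ + c₂[k]·a₂b₂ᵀ. S₀ and S₁ are linearly independent, so a₁b₁ᵀ and a₂b₂ᵀ must span the same plane of matrices: they are the rank-1 matrices of the form x·S₀ + y·S₁.
det(x·S₀ + y·S₁) is −42·x² − 63·xy = (-21)·(2·x + 3·y)(x), vanishing at (x:y) = (3:-2) and (0:1).
M₁ = 3·S₀ − 2·S₁ = [[54, 18], [-81, -27]] = 9·[2, -3][3, 1]ᵀ and M₂ = S₁ = [[-3, 6], [6, -12]] = (-3)·[1, -2][1, -2]ᵀ, so take a₁ = [2, -3], b₁ = [3, 1], a₂ = [1, -2], b₂ = [1, -2].
Each slice is an integer combination of E₁ = a₁b₁ᵀ and E₂ = a₂b₂ᵀ: S₀ = 3·E₁ − 2·E₂, S₁ = −3·E₂, S₂ = −2·E₁ + 2·E₂; reading off coefficients, c₁ = [3, 0, -2] and c₂ = [-2, -3, 2].
Hence T = [2, -3] ⊗ [3, 1] ⊗ [3, 0, -2] + [1, -2] ⊗ [1, -2] ⊗ [-2, -3, 2], so rank(T) ≤ 2.
These bounds meet, so rank(T) = 2.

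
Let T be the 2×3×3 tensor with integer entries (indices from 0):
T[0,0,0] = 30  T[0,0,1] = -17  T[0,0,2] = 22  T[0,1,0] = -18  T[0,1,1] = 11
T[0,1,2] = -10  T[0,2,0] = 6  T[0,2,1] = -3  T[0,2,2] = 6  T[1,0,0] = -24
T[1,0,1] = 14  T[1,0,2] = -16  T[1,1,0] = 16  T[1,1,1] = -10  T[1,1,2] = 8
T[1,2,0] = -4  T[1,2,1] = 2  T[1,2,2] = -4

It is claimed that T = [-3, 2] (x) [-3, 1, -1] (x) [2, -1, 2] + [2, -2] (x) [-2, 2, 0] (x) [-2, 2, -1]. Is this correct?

No

Reconstruct entry (0,0,0) from the claimed factors: Σₗ aₗ[0]bₗ[0]cₗ[0] = (-3)·(-3)·(2) + (2)·(-2)·(-2) = 26, but T[0,0,0] = 30. The claim is false.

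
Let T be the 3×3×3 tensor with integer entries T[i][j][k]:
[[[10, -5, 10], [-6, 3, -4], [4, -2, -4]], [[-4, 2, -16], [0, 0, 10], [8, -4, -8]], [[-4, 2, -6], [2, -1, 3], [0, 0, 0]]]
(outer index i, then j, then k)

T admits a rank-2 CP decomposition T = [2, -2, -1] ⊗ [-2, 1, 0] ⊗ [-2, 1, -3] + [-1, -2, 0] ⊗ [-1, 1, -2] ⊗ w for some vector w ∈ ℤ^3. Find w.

Subtract the known terms from T to get the rank-1 residual R = [-1, -2, 0] ⊗ [-1, 1, -2] ⊗ w, so R[i,j,k] = a[i]·b[j]·w[k]. Pick indices with nonzero a[0]·b[0] = (-1)·(-1) = 1. Only the fibre through (0,0,·) is needed: R[0,0,:] = T[0,0,:] − Σₗ aₗ[0]bₗ[0]cₗ = [10, -5, 10] − (2)·(-2)·[-2, 1, -3] = [2, -1, -2]. Then w[k] = R[0,0,k] / 1 for each k, giving w = [2, -1, -2] / 1 = [2, -1, -2].

w = [2, -1, -2]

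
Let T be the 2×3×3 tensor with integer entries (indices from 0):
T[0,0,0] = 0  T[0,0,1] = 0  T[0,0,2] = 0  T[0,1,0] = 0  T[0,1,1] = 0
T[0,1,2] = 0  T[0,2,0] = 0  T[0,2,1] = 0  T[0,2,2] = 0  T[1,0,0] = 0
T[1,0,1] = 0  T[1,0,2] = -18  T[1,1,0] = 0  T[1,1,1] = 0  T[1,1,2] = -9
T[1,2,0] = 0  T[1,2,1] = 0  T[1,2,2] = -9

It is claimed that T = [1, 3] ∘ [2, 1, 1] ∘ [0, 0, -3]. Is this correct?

No

Reconstruct entry (0,0,2) from the claimed factors: Σₗ aₗ[0]bₗ[0]cₗ[2] = (1)·(2)·(-3) = -6, but T[0,0,2] = 0. The claim is false.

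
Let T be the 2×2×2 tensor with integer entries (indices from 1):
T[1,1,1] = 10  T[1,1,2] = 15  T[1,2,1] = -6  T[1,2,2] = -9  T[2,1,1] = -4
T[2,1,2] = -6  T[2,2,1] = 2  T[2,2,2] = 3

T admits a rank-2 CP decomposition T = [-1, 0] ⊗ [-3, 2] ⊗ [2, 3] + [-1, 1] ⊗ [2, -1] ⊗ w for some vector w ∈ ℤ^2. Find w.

w = [-2, -3]

Subtract the known terms from T to get the rank-1 residual R = [-1, 1] ⊗ [2, -1] ⊗ w, so R[i,j,k] = a[i]·b[j]·w[k]. Pick indices with nonzero a[1]·b[1] = (-1)·(2) = -2. Only the fibre through (1,1,·) is needed: R[1,1,:] = T[1,1,:] − Σₗ aₗ[1]bₗ[1]cₗ = [10, 15] − (-1)·(-3)·[2, 3] = [4, 6]. Then w[k] = R[1,1,k] / -2 for each k, giving w = [4, 6] / -2 = [-2, -3].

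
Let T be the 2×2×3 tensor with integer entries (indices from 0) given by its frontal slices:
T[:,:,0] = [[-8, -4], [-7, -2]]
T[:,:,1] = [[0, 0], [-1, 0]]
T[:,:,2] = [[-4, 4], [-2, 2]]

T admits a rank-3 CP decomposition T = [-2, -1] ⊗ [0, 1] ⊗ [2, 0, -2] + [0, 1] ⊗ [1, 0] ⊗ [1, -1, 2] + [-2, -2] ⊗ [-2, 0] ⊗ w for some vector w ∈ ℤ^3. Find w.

w = [-2, 0, -1]

Subtract the known terms from T to get the rank-1 residual R = [-2, -2] ⊗ [-2, 0] ⊗ w, so R[i,j,k] = a[i]·b[j]·w[k]. Pick indices with nonzero a[0]·b[0] = (-2)·(-2) = 4. Only the fibre through (0,0,·) is needed: R[0,0,:] = T[0,0,:] − Σₗ aₗ[0]bₗ[0]cₗ = [-8, 0, -4] − (-2)·(0)·[2, 0, -2] − (0)·(1)·[1, -1, 2] = [-8, 0, -4]. Then w[k] = R[0,0,k] / 4 for each k, giving w = [-8, 0, -4] / 4 = [-2, 0, -1].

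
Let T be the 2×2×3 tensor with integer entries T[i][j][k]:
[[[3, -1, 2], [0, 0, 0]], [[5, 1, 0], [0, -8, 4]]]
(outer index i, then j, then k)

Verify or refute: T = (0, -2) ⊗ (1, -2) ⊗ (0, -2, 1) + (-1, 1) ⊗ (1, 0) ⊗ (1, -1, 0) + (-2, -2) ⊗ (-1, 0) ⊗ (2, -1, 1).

Yes

Reconstruct entrywise from the claimed factors. For example, T[0,1,1] = 0 and Σₗ aₗ[0]bₗ[1]cₗ[1] = (0)·(-2)·(-2) + (-1)·(0)·(-1) + (-2)·(0)·(-1) = 0; checking all 12 entries, every one matches. The claim holds.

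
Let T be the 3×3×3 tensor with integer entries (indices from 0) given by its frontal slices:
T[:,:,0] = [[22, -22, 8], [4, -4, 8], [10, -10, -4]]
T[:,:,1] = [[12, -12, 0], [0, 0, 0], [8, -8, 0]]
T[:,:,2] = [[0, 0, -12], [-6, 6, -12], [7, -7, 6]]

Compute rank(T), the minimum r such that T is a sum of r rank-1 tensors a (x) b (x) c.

2

Lower bound: in the mode-1 unfolding of T (rows indexed by i, columns by (j,k)) the 2×2 minor on rows i ∈ {0, 1}, columns (j,k) ∈ {(0,0), (0,1)} is det [[22, 12], [4, 0]] = -48 ≠ 0, so that unfolding has rank ≥ 2 and hence rank(T) ≥ 2 (CP rank is at least every unfolding rank, though it can be larger).
Upper bound: with S_k = T[:,:,k], the two rank-1 terms a₁b₁ᵀ, a₂b₂ᵀ are the rank-1 members of the pencil x·S₀ + y·S₁.
The 2×2 minor of x·S₀ + y·S₁ on rows {0,1}, columns {0,2} is 144·x² + 96·xy = 48·(3·x + 2·y)(x), vanishing at (x:y) = (2:-3) and (0:1).
M₁ = 2·S₀ − 3·S₁ = [[8, -8, 16], [8, -8, 16], [-4, 4, -8]] = 4·[2, 2, -1][1, -1, 2]ᵀ and M₂ = S₁ = [[12, -12, 0], [0, 0, 0], [8, -8, 0]] = 4·[3, 0, 2][1, -1, 0]ᵀ, so take a₁ = [2, 2, -1], b₁ = [1, -1, 2], a₂ = [3, 0, 2], b₂ = [1, -1, 0].
Each slice is an integer combination of E₁ = a₁b₁ᵀ and E₂ = a₂b₂ᵀ: S₀ = 2·E₁ + 6·E₂, S₁ = 4·E₂, S₂ = −3·E₁ + 2·E₂; reading off coefficients, c₁ = [2, 0, -3] and c₂ = [6, 4, 2].
Hence T = [2, 2, -1] (x) [1, -1, 2] (x) [2, 0, -3] + [3, 0, 2] (x) [1, -1, 0] (x) [6, 4, 2], so rank(T) ≤ 2.
These bounds meet, so rank(T) = 2.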